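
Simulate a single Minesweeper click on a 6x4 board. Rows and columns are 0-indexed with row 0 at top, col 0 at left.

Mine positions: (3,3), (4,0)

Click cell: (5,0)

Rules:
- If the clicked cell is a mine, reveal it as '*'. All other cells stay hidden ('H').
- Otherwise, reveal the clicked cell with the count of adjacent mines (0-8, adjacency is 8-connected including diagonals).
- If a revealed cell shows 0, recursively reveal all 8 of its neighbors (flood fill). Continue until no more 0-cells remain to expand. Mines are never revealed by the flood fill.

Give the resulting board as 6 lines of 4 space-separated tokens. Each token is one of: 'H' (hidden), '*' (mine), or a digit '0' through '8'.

H H H H
H H H H
H H H H
H H H H
H H H H
1 H H H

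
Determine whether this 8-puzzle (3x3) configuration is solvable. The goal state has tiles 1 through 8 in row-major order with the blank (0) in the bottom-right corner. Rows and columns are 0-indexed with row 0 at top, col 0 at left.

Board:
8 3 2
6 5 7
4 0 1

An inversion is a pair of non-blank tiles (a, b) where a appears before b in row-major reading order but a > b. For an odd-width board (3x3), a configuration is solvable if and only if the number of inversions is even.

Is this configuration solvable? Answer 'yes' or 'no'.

Answer: yes

Derivation:
Inversions (pairs i<j in row-major order where tile[i] > tile[j] > 0): 18
18 is even, so the puzzle is solvable.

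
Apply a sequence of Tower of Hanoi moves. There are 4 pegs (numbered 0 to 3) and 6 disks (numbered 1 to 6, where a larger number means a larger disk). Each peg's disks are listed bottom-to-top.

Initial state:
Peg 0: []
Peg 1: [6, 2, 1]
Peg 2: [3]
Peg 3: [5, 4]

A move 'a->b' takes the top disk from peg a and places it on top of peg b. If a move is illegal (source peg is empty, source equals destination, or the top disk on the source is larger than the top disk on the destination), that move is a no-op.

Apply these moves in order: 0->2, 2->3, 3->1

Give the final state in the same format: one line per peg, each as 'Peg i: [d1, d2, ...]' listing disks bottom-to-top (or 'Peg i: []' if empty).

Answer: Peg 0: []
Peg 1: [6, 2, 1]
Peg 2: []
Peg 3: [5, 4, 3]

Derivation:
After move 1 (0->2):
Peg 0: []
Peg 1: [6, 2, 1]
Peg 2: [3]
Peg 3: [5, 4]

After move 2 (2->3):
Peg 0: []
Peg 1: [6, 2, 1]
Peg 2: []
Peg 3: [5, 4, 3]

After move 3 (3->1):
Peg 0: []
Peg 1: [6, 2, 1]
Peg 2: []
Peg 3: [5, 4, 3]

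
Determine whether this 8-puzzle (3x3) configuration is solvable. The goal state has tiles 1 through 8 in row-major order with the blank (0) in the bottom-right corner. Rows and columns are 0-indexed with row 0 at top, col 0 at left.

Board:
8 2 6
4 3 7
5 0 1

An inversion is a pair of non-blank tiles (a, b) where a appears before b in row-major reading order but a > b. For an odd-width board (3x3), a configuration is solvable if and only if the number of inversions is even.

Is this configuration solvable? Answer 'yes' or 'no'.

Answer: yes

Derivation:
Inversions (pairs i<j in row-major order where tile[i] > tile[j] > 0): 18
18 is even, so the puzzle is solvable.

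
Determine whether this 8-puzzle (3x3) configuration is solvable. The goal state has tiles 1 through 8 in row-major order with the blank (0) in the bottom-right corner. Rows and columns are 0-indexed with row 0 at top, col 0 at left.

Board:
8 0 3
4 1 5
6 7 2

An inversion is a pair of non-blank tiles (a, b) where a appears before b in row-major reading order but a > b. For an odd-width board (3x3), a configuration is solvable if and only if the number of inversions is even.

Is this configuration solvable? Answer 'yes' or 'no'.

Inversions (pairs i<j in row-major order where tile[i] > tile[j] > 0): 14
14 is even, so the puzzle is solvable.

Answer: yes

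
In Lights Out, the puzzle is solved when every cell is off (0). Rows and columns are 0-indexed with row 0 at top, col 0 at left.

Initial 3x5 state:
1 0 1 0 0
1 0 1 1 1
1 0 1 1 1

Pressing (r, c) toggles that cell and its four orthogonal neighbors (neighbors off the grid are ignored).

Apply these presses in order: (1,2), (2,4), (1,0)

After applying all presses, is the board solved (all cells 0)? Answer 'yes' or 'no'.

Answer: yes

Derivation:
After press 1 at (1,2):
1 0 0 0 0
1 1 0 0 1
1 0 0 1 1

After press 2 at (2,4):
1 0 0 0 0
1 1 0 0 0
1 0 0 0 0

After press 3 at (1,0):
0 0 0 0 0
0 0 0 0 0
0 0 0 0 0

Lights still on: 0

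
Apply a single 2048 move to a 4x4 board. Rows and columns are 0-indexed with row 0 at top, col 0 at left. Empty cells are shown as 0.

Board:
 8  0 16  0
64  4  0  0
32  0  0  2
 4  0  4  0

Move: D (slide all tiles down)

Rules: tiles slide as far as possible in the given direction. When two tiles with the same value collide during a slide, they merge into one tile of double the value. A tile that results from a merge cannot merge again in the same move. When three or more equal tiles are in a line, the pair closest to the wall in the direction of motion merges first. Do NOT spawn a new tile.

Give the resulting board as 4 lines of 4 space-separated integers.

Slide down:
col 0: [8, 64, 32, 4] -> [8, 64, 32, 4]
col 1: [0, 4, 0, 0] -> [0, 0, 0, 4]
col 2: [16, 0, 0, 4] -> [0, 0, 16, 4]
col 3: [0, 0, 2, 0] -> [0, 0, 0, 2]

Answer:  8  0  0  0
64  0  0  0
32  0 16  0
 4  4  4  2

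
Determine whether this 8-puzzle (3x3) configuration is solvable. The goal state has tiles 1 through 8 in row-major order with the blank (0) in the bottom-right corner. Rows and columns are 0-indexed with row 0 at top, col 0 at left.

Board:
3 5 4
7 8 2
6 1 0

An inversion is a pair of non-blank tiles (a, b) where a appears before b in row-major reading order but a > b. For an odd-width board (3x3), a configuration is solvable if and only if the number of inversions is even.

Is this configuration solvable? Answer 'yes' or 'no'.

Answer: no

Derivation:
Inversions (pairs i<j in row-major order where tile[i] > tile[j] > 0): 15
15 is odd, so the puzzle is not solvable.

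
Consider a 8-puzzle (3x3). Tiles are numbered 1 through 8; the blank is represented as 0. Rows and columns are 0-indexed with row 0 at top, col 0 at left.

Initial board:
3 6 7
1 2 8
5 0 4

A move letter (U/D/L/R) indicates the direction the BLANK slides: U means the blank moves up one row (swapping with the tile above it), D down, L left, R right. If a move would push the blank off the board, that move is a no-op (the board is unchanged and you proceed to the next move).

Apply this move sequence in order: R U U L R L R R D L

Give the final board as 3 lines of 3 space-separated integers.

After move 1 (R):
3 6 7
1 2 8
5 4 0

After move 2 (U):
3 6 7
1 2 0
5 4 8

After move 3 (U):
3 6 0
1 2 7
5 4 8

After move 4 (L):
3 0 6
1 2 7
5 4 8

After move 5 (R):
3 6 0
1 2 7
5 4 8

After move 6 (L):
3 0 6
1 2 7
5 4 8

After move 7 (R):
3 6 0
1 2 7
5 4 8

After move 8 (R):
3 6 0
1 2 7
5 4 8

After move 9 (D):
3 6 7
1 2 0
5 4 8

After move 10 (L):
3 6 7
1 0 2
5 4 8

Answer: 3 6 7
1 0 2
5 4 8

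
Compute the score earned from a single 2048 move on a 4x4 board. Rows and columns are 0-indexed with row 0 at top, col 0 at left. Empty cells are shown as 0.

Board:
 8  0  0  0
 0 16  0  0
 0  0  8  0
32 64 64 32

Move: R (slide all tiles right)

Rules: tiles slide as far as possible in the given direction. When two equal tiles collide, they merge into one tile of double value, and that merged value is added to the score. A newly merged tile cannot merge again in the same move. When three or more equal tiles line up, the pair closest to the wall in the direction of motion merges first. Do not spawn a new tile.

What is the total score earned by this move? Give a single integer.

Answer: 128

Derivation:
Slide right:
row 0: [8, 0, 0, 0] -> [0, 0, 0, 8]  score +0 (running 0)
row 1: [0, 16, 0, 0] -> [0, 0, 0, 16]  score +0 (running 0)
row 2: [0, 0, 8, 0] -> [0, 0, 0, 8]  score +0 (running 0)
row 3: [32, 64, 64, 32] -> [0, 32, 128, 32]  score +128 (running 128)
Board after move:
  0   0   0   8
  0   0   0  16
  0   0   0   8
  0  32 128  32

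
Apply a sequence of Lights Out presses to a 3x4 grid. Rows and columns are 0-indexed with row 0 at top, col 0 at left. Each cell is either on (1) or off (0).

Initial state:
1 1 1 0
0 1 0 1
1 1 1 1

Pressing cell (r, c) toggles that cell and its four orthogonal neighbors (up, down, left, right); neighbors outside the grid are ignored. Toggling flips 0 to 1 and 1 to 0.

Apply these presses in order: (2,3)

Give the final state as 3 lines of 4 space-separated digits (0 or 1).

After press 1 at (2,3):
1 1 1 0
0 1 0 0
1 1 0 0

Answer: 1 1 1 0
0 1 0 0
1 1 0 0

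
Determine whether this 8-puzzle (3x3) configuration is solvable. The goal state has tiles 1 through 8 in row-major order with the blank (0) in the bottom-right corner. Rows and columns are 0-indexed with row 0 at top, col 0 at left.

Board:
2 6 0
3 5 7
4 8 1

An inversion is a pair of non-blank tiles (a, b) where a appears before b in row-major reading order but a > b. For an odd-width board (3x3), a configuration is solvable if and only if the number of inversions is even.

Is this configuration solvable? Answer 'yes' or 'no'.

Inversions (pairs i<j in row-major order where tile[i] > tile[j] > 0): 12
12 is even, so the puzzle is solvable.

Answer: yes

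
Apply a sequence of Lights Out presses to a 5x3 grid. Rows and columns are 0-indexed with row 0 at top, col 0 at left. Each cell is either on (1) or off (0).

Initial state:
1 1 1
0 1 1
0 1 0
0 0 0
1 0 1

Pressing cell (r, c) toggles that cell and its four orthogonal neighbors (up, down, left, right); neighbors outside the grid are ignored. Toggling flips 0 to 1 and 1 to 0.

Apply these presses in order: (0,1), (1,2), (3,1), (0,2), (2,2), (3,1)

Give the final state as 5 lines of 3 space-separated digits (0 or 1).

Answer: 0 1 0
0 1 0
0 0 0
0 0 1
1 0 1

Derivation:
After press 1 at (0,1):
0 0 0
0 0 1
0 1 0
0 0 0
1 0 1

After press 2 at (1,2):
0 0 1
0 1 0
0 1 1
0 0 0
1 0 1

After press 3 at (3,1):
0 0 1
0 1 0
0 0 1
1 1 1
1 1 1

After press 4 at (0,2):
0 1 0
0 1 1
0 0 1
1 1 1
1 1 1

After press 5 at (2,2):
0 1 0
0 1 0
0 1 0
1 1 0
1 1 1

After press 6 at (3,1):
0 1 0
0 1 0
0 0 0
0 0 1
1 0 1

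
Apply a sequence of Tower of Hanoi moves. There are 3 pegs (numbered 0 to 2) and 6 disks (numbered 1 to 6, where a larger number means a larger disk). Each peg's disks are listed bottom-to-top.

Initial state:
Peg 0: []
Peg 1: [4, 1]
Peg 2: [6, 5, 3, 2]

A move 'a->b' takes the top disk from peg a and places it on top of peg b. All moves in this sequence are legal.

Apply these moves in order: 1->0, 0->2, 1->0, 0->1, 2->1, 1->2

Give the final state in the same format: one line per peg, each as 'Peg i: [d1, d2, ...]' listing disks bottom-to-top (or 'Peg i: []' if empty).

Answer: Peg 0: []
Peg 1: [4]
Peg 2: [6, 5, 3, 2, 1]

Derivation:
After move 1 (1->0):
Peg 0: [1]
Peg 1: [4]
Peg 2: [6, 5, 3, 2]

After move 2 (0->2):
Peg 0: []
Peg 1: [4]
Peg 2: [6, 5, 3, 2, 1]

After move 3 (1->0):
Peg 0: [4]
Peg 1: []
Peg 2: [6, 5, 3, 2, 1]

After move 4 (0->1):
Peg 0: []
Peg 1: [4]
Peg 2: [6, 5, 3, 2, 1]

After move 5 (2->1):
Peg 0: []
Peg 1: [4, 1]
Peg 2: [6, 5, 3, 2]

After move 6 (1->2):
Peg 0: []
Peg 1: [4]
Peg 2: [6, 5, 3, 2, 1]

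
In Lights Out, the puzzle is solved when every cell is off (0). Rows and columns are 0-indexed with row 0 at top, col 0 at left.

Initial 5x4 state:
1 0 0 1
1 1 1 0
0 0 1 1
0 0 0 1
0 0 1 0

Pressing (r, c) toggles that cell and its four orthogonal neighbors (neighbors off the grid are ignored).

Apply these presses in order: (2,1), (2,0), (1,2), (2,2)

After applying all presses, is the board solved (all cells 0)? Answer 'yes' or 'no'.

After press 1 at (2,1):
1 0 0 1
1 0 1 0
1 1 0 1
0 1 0 1
0 0 1 0

After press 2 at (2,0):
1 0 0 1
0 0 1 0
0 0 0 1
1 1 0 1
0 0 1 0

After press 3 at (1,2):
1 0 1 1
0 1 0 1
0 0 1 1
1 1 0 1
0 0 1 0

After press 4 at (2,2):
1 0 1 1
0 1 1 1
0 1 0 0
1 1 1 1
0 0 1 0

Lights still on: 12

Answer: no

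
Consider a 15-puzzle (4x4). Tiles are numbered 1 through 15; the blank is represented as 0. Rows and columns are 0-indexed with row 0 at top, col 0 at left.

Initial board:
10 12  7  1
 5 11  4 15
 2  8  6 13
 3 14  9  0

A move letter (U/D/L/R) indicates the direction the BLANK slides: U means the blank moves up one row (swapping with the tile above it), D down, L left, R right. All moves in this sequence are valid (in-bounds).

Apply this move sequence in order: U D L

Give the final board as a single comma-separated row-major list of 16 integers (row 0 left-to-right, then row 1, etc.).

Answer: 10, 12, 7, 1, 5, 11, 4, 15, 2, 8, 6, 13, 3, 14, 0, 9

Derivation:
After move 1 (U):
10 12  7  1
 5 11  4 15
 2  8  6  0
 3 14  9 13

After move 2 (D):
10 12  7  1
 5 11  4 15
 2  8  6 13
 3 14  9  0

After move 3 (L):
10 12  7  1
 5 11  4 15
 2  8  6 13
 3 14  0  9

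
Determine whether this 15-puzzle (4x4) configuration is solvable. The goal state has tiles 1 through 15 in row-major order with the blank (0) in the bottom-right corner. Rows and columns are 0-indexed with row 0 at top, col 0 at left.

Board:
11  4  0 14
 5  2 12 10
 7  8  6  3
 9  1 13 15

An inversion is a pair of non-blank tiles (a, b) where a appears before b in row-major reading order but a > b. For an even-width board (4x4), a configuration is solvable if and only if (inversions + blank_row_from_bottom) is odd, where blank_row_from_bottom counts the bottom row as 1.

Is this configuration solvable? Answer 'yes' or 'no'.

Inversions: 51
Blank is in row 0 (0-indexed from top), which is row 4 counting from the bottom (bottom = 1).
51 + 4 = 55, which is odd, so the puzzle is solvable.

Answer: yes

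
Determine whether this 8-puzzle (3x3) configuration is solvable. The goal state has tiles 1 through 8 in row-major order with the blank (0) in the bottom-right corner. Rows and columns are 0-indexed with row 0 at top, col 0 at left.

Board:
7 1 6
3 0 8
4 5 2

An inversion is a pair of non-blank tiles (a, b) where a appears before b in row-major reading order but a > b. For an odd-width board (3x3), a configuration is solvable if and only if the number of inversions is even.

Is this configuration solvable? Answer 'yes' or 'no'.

Answer: yes

Derivation:
Inversions (pairs i<j in row-major order where tile[i] > tile[j] > 0): 16
16 is even, so the puzzle is solvable.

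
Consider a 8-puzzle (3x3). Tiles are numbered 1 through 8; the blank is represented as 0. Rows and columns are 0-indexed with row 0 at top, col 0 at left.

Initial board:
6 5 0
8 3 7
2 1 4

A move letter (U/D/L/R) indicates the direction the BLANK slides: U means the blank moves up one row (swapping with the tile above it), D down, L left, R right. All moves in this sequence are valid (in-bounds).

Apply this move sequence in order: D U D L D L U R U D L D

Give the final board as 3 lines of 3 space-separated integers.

Answer: 6 5 7
8 1 3
0 2 4

Derivation:
After move 1 (D):
6 5 7
8 3 0
2 1 4

After move 2 (U):
6 5 0
8 3 7
2 1 4

After move 3 (D):
6 5 7
8 3 0
2 1 4

After move 4 (L):
6 5 7
8 0 3
2 1 4

After move 5 (D):
6 5 7
8 1 3
2 0 4

After move 6 (L):
6 5 7
8 1 3
0 2 4

After move 7 (U):
6 5 7
0 1 3
8 2 4

After move 8 (R):
6 5 7
1 0 3
8 2 4

After move 9 (U):
6 0 7
1 5 3
8 2 4

After move 10 (D):
6 5 7
1 0 3
8 2 4

After move 11 (L):
6 5 7
0 1 3
8 2 4

After move 12 (D):
6 5 7
8 1 3
0 2 4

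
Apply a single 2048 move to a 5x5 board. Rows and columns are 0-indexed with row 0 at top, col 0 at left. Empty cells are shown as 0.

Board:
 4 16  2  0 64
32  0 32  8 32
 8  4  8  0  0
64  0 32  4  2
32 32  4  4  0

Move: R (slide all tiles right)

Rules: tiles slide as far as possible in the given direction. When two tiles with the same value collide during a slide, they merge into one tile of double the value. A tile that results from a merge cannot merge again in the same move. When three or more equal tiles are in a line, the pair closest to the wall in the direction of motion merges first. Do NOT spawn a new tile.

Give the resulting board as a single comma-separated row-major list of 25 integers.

Answer: 0, 4, 16, 2, 64, 0, 0, 64, 8, 32, 0, 0, 8, 4, 8, 0, 64, 32, 4, 2, 0, 0, 0, 64, 8

Derivation:
Slide right:
row 0: [4, 16, 2, 0, 64] -> [0, 4, 16, 2, 64]
row 1: [32, 0, 32, 8, 32] -> [0, 0, 64, 8, 32]
row 2: [8, 4, 8, 0, 0] -> [0, 0, 8, 4, 8]
row 3: [64, 0, 32, 4, 2] -> [0, 64, 32, 4, 2]
row 4: [32, 32, 4, 4, 0] -> [0, 0, 0, 64, 8]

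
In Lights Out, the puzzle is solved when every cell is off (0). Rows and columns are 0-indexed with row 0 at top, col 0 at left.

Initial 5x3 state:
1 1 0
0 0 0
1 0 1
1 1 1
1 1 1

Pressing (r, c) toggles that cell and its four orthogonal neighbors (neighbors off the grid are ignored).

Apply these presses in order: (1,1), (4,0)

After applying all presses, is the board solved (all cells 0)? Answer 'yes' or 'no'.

Answer: no

Derivation:
After press 1 at (1,1):
1 0 0
1 1 1
1 1 1
1 1 1
1 1 1

After press 2 at (4,0):
1 0 0
1 1 1
1 1 1
0 1 1
0 0 1

Lights still on: 10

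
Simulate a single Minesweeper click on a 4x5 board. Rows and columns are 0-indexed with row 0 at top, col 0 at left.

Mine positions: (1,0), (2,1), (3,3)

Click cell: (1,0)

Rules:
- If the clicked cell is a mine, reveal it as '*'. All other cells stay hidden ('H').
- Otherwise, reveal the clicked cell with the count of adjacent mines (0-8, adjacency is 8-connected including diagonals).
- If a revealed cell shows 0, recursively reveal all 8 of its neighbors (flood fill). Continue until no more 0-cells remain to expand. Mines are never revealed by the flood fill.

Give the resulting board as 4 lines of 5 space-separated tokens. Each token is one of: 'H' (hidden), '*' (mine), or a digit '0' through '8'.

H H H H H
* H H H H
H H H H H
H H H H H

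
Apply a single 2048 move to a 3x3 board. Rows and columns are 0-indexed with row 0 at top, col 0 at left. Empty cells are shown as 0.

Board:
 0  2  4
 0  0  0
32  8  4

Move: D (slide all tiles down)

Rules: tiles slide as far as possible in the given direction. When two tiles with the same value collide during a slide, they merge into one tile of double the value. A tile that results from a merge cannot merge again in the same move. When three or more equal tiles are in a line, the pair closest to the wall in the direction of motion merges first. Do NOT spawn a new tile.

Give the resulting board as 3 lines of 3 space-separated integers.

Slide down:
col 0: [0, 0, 32] -> [0, 0, 32]
col 1: [2, 0, 8] -> [0, 2, 8]
col 2: [4, 0, 4] -> [0, 0, 8]

Answer:  0  0  0
 0  2  0
32  8  8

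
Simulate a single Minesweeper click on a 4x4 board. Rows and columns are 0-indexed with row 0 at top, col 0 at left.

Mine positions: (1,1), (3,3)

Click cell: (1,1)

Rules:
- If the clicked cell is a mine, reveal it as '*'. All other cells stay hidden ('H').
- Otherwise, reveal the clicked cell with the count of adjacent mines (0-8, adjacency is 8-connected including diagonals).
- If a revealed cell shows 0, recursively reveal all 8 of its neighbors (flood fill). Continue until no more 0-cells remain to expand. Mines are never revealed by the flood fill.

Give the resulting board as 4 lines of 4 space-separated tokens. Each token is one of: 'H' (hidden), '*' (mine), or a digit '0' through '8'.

H H H H
H * H H
H H H H
H H H H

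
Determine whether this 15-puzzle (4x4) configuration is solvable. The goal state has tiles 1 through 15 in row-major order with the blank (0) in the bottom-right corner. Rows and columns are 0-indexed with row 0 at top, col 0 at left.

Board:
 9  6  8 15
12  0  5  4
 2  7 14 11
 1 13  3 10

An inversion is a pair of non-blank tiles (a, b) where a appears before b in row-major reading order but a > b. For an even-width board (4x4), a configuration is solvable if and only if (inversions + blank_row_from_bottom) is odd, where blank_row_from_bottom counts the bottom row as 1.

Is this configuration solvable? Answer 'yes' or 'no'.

Answer: yes

Derivation:
Inversions: 58
Blank is in row 1 (0-indexed from top), which is row 3 counting from the bottom (bottom = 1).
58 + 3 = 61, which is odd, so the puzzle is solvable.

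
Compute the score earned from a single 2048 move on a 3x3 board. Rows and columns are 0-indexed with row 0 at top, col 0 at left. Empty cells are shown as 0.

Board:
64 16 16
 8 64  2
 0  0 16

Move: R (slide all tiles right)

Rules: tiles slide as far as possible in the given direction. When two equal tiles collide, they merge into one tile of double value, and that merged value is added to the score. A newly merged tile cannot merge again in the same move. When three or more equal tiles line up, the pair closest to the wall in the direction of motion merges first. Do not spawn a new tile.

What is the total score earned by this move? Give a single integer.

Slide right:
row 0: [64, 16, 16] -> [0, 64, 32]  score +32 (running 32)
row 1: [8, 64, 2] -> [8, 64, 2]  score +0 (running 32)
row 2: [0, 0, 16] -> [0, 0, 16]  score +0 (running 32)
Board after move:
 0 64 32
 8 64  2
 0  0 16

Answer: 32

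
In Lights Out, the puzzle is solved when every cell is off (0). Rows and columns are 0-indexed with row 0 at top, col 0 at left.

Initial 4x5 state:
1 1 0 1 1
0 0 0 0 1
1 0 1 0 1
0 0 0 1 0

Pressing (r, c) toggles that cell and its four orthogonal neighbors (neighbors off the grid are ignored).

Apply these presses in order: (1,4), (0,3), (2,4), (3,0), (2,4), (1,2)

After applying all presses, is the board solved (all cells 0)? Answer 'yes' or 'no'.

Answer: no

Derivation:
After press 1 at (1,4):
1 1 0 1 0
0 0 0 1 0
1 0 1 0 0
0 0 0 1 0

After press 2 at (0,3):
1 1 1 0 1
0 0 0 0 0
1 0 1 0 0
0 0 0 1 0

After press 3 at (2,4):
1 1 1 0 1
0 0 0 0 1
1 0 1 1 1
0 0 0 1 1

After press 4 at (3,0):
1 1 1 0 1
0 0 0 0 1
0 0 1 1 1
1 1 0 1 1

After press 5 at (2,4):
1 1 1 0 1
0 0 0 0 0
0 0 1 0 0
1 1 0 1 0

After press 6 at (1,2):
1 1 0 0 1
0 1 1 1 0
0 0 0 0 0
1 1 0 1 0

Lights still on: 9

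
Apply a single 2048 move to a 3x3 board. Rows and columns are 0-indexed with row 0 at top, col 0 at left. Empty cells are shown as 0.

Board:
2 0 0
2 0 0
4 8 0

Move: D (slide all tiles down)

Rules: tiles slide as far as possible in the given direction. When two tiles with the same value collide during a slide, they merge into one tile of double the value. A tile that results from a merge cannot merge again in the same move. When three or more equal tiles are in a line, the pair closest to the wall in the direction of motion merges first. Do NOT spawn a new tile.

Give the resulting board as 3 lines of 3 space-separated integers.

Slide down:
col 0: [2, 2, 4] -> [0, 4, 4]
col 1: [0, 0, 8] -> [0, 0, 8]
col 2: [0, 0, 0] -> [0, 0, 0]

Answer: 0 0 0
4 0 0
4 8 0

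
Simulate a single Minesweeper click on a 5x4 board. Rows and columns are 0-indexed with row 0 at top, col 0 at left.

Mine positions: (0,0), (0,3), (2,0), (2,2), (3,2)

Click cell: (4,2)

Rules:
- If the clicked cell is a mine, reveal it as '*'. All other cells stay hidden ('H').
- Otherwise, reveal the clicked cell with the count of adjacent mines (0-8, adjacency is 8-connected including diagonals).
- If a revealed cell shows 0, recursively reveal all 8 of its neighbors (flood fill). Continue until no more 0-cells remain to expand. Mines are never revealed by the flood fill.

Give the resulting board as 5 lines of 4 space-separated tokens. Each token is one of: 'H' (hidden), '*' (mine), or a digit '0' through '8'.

H H H H
H H H H
H H H H
H H H H
H H 1 H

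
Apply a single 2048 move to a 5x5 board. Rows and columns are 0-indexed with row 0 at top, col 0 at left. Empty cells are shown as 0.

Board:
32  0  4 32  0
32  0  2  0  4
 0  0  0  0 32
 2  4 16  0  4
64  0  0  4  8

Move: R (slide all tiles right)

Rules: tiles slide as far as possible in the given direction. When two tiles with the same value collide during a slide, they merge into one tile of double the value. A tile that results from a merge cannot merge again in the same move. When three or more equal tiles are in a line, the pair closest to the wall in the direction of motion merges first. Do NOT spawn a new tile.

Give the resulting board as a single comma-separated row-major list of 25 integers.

Slide right:
row 0: [32, 0, 4, 32, 0] -> [0, 0, 32, 4, 32]
row 1: [32, 0, 2, 0, 4] -> [0, 0, 32, 2, 4]
row 2: [0, 0, 0, 0, 32] -> [0, 0, 0, 0, 32]
row 3: [2, 4, 16, 0, 4] -> [0, 2, 4, 16, 4]
row 4: [64, 0, 0, 4, 8] -> [0, 0, 64, 4, 8]

Answer: 0, 0, 32, 4, 32, 0, 0, 32, 2, 4, 0, 0, 0, 0, 32, 0, 2, 4, 16, 4, 0, 0, 64, 4, 8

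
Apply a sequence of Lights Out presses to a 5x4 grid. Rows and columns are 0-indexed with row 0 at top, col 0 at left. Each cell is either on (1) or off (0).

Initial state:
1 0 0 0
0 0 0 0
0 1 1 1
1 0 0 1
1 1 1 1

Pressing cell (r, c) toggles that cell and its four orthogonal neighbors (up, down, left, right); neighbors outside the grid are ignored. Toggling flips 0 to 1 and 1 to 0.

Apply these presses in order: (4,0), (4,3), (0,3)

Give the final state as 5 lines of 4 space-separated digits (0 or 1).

After press 1 at (4,0):
1 0 0 0
0 0 0 0
0 1 1 1
0 0 0 1
0 0 1 1

After press 2 at (4,3):
1 0 0 0
0 0 0 0
0 1 1 1
0 0 0 0
0 0 0 0

After press 3 at (0,3):
1 0 1 1
0 0 0 1
0 1 1 1
0 0 0 0
0 0 0 0

Answer: 1 0 1 1
0 0 0 1
0 1 1 1
0 0 0 0
0 0 0 0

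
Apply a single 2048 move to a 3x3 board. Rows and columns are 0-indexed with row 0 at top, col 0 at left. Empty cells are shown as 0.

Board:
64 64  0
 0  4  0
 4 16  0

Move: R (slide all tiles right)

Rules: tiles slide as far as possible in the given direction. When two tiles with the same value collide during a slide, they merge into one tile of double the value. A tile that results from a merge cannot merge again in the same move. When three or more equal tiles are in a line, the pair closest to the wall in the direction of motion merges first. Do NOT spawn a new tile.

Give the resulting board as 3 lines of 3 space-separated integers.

Answer:   0   0 128
  0   0   4
  0   4  16

Derivation:
Slide right:
row 0: [64, 64, 0] -> [0, 0, 128]
row 1: [0, 4, 0] -> [0, 0, 4]
row 2: [4, 16, 0] -> [0, 4, 16]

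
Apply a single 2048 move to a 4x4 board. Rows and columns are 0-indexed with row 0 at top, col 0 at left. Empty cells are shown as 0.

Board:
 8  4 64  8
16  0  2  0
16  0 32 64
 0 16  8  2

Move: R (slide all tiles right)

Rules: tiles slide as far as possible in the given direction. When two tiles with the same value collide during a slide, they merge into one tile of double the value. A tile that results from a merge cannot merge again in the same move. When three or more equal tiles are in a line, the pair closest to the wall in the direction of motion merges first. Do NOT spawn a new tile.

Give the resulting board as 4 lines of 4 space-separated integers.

Slide right:
row 0: [8, 4, 64, 8] -> [8, 4, 64, 8]
row 1: [16, 0, 2, 0] -> [0, 0, 16, 2]
row 2: [16, 0, 32, 64] -> [0, 16, 32, 64]
row 3: [0, 16, 8, 2] -> [0, 16, 8, 2]

Answer:  8  4 64  8
 0  0 16  2
 0 16 32 64
 0 16  8  2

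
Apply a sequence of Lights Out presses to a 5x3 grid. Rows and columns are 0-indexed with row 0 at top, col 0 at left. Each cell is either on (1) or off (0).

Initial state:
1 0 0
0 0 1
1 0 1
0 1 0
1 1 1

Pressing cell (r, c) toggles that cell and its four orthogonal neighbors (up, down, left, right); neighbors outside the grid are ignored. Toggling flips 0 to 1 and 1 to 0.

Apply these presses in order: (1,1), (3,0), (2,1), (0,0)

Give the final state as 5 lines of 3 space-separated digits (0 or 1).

Answer: 0 0 0
0 0 0
1 0 0
1 1 0
0 1 1

Derivation:
After press 1 at (1,1):
1 1 0
1 1 0
1 1 1
0 1 0
1 1 1

After press 2 at (3,0):
1 1 0
1 1 0
0 1 1
1 0 0
0 1 1

After press 3 at (2,1):
1 1 0
1 0 0
1 0 0
1 1 0
0 1 1

After press 4 at (0,0):
0 0 0
0 0 0
1 0 0
1 1 0
0 1 1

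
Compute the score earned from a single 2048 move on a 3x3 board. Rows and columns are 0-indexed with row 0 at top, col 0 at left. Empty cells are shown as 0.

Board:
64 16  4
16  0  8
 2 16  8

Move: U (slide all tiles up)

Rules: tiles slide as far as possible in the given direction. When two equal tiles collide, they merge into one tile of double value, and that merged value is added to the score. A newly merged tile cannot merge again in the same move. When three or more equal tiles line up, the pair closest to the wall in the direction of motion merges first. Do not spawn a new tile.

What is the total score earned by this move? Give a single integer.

Answer: 48

Derivation:
Slide up:
col 0: [64, 16, 2] -> [64, 16, 2]  score +0 (running 0)
col 1: [16, 0, 16] -> [32, 0, 0]  score +32 (running 32)
col 2: [4, 8, 8] -> [4, 16, 0]  score +16 (running 48)
Board after move:
64 32  4
16  0 16
 2  0  0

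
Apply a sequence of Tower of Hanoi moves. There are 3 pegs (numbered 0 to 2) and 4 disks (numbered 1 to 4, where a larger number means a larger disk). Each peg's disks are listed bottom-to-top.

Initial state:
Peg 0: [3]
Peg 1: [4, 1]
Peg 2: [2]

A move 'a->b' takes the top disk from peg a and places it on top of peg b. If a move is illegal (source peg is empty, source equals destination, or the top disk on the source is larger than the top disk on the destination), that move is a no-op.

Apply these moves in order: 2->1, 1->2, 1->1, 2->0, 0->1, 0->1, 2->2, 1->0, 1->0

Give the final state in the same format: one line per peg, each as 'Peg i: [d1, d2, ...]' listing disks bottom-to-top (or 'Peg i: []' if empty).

Answer: Peg 0: [3, 1]
Peg 1: [4]
Peg 2: [2]

Derivation:
After move 1 (2->1):
Peg 0: [3]
Peg 1: [4, 1]
Peg 2: [2]

After move 2 (1->2):
Peg 0: [3]
Peg 1: [4]
Peg 2: [2, 1]

After move 3 (1->1):
Peg 0: [3]
Peg 1: [4]
Peg 2: [2, 1]

After move 4 (2->0):
Peg 0: [3, 1]
Peg 1: [4]
Peg 2: [2]

After move 5 (0->1):
Peg 0: [3]
Peg 1: [4, 1]
Peg 2: [2]

After move 6 (0->1):
Peg 0: [3]
Peg 1: [4, 1]
Peg 2: [2]

After move 7 (2->2):
Peg 0: [3]
Peg 1: [4, 1]
Peg 2: [2]

After move 8 (1->0):
Peg 0: [3, 1]
Peg 1: [4]
Peg 2: [2]

After move 9 (1->0):
Peg 0: [3, 1]
Peg 1: [4]
Peg 2: [2]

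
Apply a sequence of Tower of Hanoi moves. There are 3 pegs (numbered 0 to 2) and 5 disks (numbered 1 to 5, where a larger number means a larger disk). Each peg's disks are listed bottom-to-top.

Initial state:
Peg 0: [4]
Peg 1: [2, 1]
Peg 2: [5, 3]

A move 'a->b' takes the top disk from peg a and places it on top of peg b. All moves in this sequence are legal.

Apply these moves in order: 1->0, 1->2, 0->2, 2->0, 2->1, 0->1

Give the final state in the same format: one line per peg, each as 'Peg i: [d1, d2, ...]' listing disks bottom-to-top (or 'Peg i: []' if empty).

After move 1 (1->0):
Peg 0: [4, 1]
Peg 1: [2]
Peg 2: [5, 3]

After move 2 (1->2):
Peg 0: [4, 1]
Peg 1: []
Peg 2: [5, 3, 2]

After move 3 (0->2):
Peg 0: [4]
Peg 1: []
Peg 2: [5, 3, 2, 1]

After move 4 (2->0):
Peg 0: [4, 1]
Peg 1: []
Peg 2: [5, 3, 2]

After move 5 (2->1):
Peg 0: [4, 1]
Peg 1: [2]
Peg 2: [5, 3]

After move 6 (0->1):
Peg 0: [4]
Peg 1: [2, 1]
Peg 2: [5, 3]

Answer: Peg 0: [4]
Peg 1: [2, 1]
Peg 2: [5, 3]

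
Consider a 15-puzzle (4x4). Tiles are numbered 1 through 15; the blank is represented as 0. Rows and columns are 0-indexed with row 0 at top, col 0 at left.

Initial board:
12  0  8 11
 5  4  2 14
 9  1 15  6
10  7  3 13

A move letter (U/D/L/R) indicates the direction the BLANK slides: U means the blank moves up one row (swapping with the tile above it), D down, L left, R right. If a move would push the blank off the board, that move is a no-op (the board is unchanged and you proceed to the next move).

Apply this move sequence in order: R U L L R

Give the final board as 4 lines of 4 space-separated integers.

After move 1 (R):
12  8  0 11
 5  4  2 14
 9  1 15  6
10  7  3 13

After move 2 (U):
12  8  0 11
 5  4  2 14
 9  1 15  6
10  7  3 13

After move 3 (L):
12  0  8 11
 5  4  2 14
 9  1 15  6
10  7  3 13

After move 4 (L):
 0 12  8 11
 5  4  2 14
 9  1 15  6
10  7  3 13

After move 5 (R):
12  0  8 11
 5  4  2 14
 9  1 15  6
10  7  3 13

Answer: 12  0  8 11
 5  4  2 14
 9  1 15  6
10  7  3 13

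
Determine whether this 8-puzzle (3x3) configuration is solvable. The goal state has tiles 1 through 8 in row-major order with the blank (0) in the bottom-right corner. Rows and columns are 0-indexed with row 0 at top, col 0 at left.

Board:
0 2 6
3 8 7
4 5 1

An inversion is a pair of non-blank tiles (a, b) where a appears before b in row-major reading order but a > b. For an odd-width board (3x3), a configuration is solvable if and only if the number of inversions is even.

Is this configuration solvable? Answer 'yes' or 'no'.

Inversions (pairs i<j in row-major order where tile[i] > tile[j] > 0): 15
15 is odd, so the puzzle is not solvable.

Answer: no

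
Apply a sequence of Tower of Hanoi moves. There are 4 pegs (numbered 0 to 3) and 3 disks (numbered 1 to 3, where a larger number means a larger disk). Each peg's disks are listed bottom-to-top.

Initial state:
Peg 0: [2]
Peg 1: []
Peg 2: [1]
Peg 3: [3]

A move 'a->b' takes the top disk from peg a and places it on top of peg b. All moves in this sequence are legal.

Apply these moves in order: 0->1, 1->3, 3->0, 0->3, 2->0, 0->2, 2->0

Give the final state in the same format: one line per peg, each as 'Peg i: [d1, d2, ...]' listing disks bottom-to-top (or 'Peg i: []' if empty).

After move 1 (0->1):
Peg 0: []
Peg 1: [2]
Peg 2: [1]
Peg 3: [3]

After move 2 (1->3):
Peg 0: []
Peg 1: []
Peg 2: [1]
Peg 3: [3, 2]

After move 3 (3->0):
Peg 0: [2]
Peg 1: []
Peg 2: [1]
Peg 3: [3]

After move 4 (0->3):
Peg 0: []
Peg 1: []
Peg 2: [1]
Peg 3: [3, 2]

After move 5 (2->0):
Peg 0: [1]
Peg 1: []
Peg 2: []
Peg 3: [3, 2]

After move 6 (0->2):
Peg 0: []
Peg 1: []
Peg 2: [1]
Peg 3: [3, 2]

After move 7 (2->0):
Peg 0: [1]
Peg 1: []
Peg 2: []
Peg 3: [3, 2]

Answer: Peg 0: [1]
Peg 1: []
Peg 2: []
Peg 3: [3, 2]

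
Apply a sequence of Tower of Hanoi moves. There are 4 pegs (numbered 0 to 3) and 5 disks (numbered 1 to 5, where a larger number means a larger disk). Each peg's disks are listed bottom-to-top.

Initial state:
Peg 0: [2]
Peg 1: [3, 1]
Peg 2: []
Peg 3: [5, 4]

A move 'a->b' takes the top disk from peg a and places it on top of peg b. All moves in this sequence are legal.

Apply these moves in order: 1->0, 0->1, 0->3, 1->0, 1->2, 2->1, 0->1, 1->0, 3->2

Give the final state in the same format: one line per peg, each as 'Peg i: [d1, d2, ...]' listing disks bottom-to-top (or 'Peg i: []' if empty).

Answer: Peg 0: [1]
Peg 1: [3]
Peg 2: [2]
Peg 3: [5, 4]

Derivation:
After move 1 (1->0):
Peg 0: [2, 1]
Peg 1: [3]
Peg 2: []
Peg 3: [5, 4]

After move 2 (0->1):
Peg 0: [2]
Peg 1: [3, 1]
Peg 2: []
Peg 3: [5, 4]

After move 3 (0->3):
Peg 0: []
Peg 1: [3, 1]
Peg 2: []
Peg 3: [5, 4, 2]

After move 4 (1->0):
Peg 0: [1]
Peg 1: [3]
Peg 2: []
Peg 3: [5, 4, 2]

After move 5 (1->2):
Peg 0: [1]
Peg 1: []
Peg 2: [3]
Peg 3: [5, 4, 2]

After move 6 (2->1):
Peg 0: [1]
Peg 1: [3]
Peg 2: []
Peg 3: [5, 4, 2]

After move 7 (0->1):
Peg 0: []
Peg 1: [3, 1]
Peg 2: []
Peg 3: [5, 4, 2]

After move 8 (1->0):
Peg 0: [1]
Peg 1: [3]
Peg 2: []
Peg 3: [5, 4, 2]

After move 9 (3->2):
Peg 0: [1]
Peg 1: [3]
Peg 2: [2]
Peg 3: [5, 4]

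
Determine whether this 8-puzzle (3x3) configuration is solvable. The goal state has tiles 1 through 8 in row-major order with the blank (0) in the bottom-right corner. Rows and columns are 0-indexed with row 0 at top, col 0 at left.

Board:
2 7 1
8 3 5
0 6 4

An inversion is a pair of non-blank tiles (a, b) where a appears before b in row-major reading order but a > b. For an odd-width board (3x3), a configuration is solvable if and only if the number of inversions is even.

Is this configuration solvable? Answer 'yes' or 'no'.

Inversions (pairs i<j in row-major order where tile[i] > tile[j] > 0): 12
12 is even, so the puzzle is solvable.

Answer: yes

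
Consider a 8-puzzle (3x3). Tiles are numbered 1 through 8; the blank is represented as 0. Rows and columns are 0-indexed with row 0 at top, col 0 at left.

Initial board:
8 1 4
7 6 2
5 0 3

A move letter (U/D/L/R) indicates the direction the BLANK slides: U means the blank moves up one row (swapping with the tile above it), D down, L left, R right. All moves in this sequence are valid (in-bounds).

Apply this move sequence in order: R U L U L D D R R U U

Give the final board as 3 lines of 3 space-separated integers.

After move 1 (R):
8 1 4
7 6 2
5 3 0

After move 2 (U):
8 1 4
7 6 0
5 3 2

After move 3 (L):
8 1 4
7 0 6
5 3 2

After move 4 (U):
8 0 4
7 1 6
5 3 2

After move 5 (L):
0 8 4
7 1 6
5 3 2

After move 6 (D):
7 8 4
0 1 6
5 3 2

After move 7 (D):
7 8 4
5 1 6
0 3 2

After move 8 (R):
7 8 4
5 1 6
3 0 2

After move 9 (R):
7 8 4
5 1 6
3 2 0

After move 10 (U):
7 8 4
5 1 0
3 2 6

After move 11 (U):
7 8 0
5 1 4
3 2 6

Answer: 7 8 0
5 1 4
3 2 6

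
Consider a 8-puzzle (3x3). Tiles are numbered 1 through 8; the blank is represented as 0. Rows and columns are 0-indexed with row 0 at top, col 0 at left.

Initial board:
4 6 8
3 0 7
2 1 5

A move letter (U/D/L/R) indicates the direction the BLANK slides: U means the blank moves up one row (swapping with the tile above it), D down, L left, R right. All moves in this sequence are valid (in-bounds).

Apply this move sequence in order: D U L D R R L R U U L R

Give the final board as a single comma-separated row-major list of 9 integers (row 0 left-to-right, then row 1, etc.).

After move 1 (D):
4 6 8
3 1 7
2 0 5

After move 2 (U):
4 6 8
3 0 7
2 1 5

After move 3 (L):
4 6 8
0 3 7
2 1 5

After move 4 (D):
4 6 8
2 3 7
0 1 5

After move 5 (R):
4 6 8
2 3 7
1 0 5

After move 6 (R):
4 6 8
2 3 7
1 5 0

After move 7 (L):
4 6 8
2 3 7
1 0 5

After move 8 (R):
4 6 8
2 3 7
1 5 0

After move 9 (U):
4 6 8
2 3 0
1 5 7

After move 10 (U):
4 6 0
2 3 8
1 5 7

After move 11 (L):
4 0 6
2 3 8
1 5 7

After move 12 (R):
4 6 0
2 3 8
1 5 7

Answer: 4, 6, 0, 2, 3, 8, 1, 5, 7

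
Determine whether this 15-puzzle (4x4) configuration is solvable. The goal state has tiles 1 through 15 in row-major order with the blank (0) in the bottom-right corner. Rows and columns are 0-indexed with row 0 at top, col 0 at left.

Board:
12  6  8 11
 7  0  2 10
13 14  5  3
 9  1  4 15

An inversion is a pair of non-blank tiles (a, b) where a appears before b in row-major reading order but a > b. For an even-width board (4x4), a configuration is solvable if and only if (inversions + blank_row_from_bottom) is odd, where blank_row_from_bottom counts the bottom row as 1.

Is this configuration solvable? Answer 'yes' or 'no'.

Answer: no

Derivation:
Inversions: 57
Blank is in row 1 (0-indexed from top), which is row 3 counting from the bottom (bottom = 1).
57 + 3 = 60, which is even, so the puzzle is not solvable.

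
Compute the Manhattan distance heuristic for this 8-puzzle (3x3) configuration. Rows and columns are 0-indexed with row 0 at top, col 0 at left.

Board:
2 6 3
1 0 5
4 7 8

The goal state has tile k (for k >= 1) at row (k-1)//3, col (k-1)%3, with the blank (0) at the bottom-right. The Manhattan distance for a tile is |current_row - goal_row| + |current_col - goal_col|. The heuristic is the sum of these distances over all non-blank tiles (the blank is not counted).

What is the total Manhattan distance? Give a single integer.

Tile 2: at (0,0), goal (0,1), distance |0-0|+|0-1| = 1
Tile 6: at (0,1), goal (1,2), distance |0-1|+|1-2| = 2
Tile 3: at (0,2), goal (0,2), distance |0-0|+|2-2| = 0
Tile 1: at (1,0), goal (0,0), distance |1-0|+|0-0| = 1
Tile 5: at (1,2), goal (1,1), distance |1-1|+|2-1| = 1
Tile 4: at (2,0), goal (1,0), distance |2-1|+|0-0| = 1
Tile 7: at (2,1), goal (2,0), distance |2-2|+|1-0| = 1
Tile 8: at (2,2), goal (2,1), distance |2-2|+|2-1| = 1
Sum: 1 + 2 + 0 + 1 + 1 + 1 + 1 + 1 = 8

Answer: 8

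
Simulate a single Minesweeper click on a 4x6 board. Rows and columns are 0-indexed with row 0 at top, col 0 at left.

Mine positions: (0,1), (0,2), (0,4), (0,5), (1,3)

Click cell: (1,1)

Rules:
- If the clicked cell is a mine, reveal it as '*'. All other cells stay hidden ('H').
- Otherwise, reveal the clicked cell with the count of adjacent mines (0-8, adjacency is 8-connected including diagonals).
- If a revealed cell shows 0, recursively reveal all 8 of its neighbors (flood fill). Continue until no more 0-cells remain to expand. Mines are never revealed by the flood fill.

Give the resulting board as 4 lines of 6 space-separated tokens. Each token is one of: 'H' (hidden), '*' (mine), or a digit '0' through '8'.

H H H H H H
H 2 H H H H
H H H H H H
H H H H H H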